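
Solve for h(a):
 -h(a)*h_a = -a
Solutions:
 h(a) = -sqrt(C1 + a^2)
 h(a) = sqrt(C1 + a^2)


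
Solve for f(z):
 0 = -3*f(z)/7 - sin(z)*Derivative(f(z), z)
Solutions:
 f(z) = C1*(cos(z) + 1)^(3/14)/(cos(z) - 1)^(3/14)


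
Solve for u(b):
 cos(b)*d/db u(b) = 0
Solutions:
 u(b) = C1


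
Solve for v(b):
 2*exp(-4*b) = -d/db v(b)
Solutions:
 v(b) = C1 + exp(-4*b)/2


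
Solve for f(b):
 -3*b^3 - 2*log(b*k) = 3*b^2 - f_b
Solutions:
 f(b) = C1 + 3*b^4/4 + b^3 + 2*b*log(b*k) - 2*b


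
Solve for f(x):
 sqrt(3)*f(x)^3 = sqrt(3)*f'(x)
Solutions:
 f(x) = -sqrt(2)*sqrt(-1/(C1 + x))/2
 f(x) = sqrt(2)*sqrt(-1/(C1 + x))/2


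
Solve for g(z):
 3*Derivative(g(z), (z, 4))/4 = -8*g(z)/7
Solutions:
 g(z) = (C1*sin(42^(3/4)*z/21) + C2*cos(42^(3/4)*z/21))*exp(-42^(3/4)*z/21) + (C3*sin(42^(3/4)*z/21) + C4*cos(42^(3/4)*z/21))*exp(42^(3/4)*z/21)


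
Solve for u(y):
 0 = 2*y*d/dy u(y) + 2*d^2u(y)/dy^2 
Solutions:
 u(y) = C1 + C2*erf(sqrt(2)*y/2)


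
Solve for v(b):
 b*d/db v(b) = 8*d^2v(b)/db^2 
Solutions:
 v(b) = C1 + C2*erfi(b/4)


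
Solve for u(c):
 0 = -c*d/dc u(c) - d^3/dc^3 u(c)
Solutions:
 u(c) = C1 + Integral(C2*airyai(-c) + C3*airybi(-c), c)


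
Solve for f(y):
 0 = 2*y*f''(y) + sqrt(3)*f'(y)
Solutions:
 f(y) = C1 + C2*y^(1 - sqrt(3)/2)


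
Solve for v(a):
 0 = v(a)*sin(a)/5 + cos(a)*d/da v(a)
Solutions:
 v(a) = C1*cos(a)^(1/5)


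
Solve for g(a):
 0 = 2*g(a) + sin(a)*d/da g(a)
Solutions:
 g(a) = C1*(cos(a) + 1)/(cos(a) - 1)


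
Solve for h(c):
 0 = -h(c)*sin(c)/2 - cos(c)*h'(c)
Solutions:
 h(c) = C1*sqrt(cos(c))


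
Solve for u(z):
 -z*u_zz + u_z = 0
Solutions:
 u(z) = C1 + C2*z^2


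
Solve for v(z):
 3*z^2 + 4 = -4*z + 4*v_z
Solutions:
 v(z) = C1 + z^3/4 + z^2/2 + z


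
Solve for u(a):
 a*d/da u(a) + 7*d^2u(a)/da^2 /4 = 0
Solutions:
 u(a) = C1 + C2*erf(sqrt(14)*a/7)


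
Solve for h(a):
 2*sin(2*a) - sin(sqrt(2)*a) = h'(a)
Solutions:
 h(a) = C1 - cos(2*a) + sqrt(2)*cos(sqrt(2)*a)/2


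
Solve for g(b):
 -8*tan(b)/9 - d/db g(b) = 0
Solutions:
 g(b) = C1 + 8*log(cos(b))/9


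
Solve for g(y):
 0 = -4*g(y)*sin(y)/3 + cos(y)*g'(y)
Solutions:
 g(y) = C1/cos(y)^(4/3)


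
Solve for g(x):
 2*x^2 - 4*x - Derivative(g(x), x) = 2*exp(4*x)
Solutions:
 g(x) = C1 + 2*x^3/3 - 2*x^2 - exp(4*x)/2


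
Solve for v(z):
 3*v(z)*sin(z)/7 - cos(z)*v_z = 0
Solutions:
 v(z) = C1/cos(z)^(3/7)


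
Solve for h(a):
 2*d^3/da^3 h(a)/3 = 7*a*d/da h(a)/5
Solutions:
 h(a) = C1 + Integral(C2*airyai(10^(2/3)*21^(1/3)*a/10) + C3*airybi(10^(2/3)*21^(1/3)*a/10), a)


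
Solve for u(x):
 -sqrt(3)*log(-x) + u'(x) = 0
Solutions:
 u(x) = C1 + sqrt(3)*x*log(-x) - sqrt(3)*x


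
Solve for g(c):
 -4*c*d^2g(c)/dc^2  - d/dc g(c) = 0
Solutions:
 g(c) = C1 + C2*c^(3/4)


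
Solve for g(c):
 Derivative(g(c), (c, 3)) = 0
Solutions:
 g(c) = C1 + C2*c + C3*c^2


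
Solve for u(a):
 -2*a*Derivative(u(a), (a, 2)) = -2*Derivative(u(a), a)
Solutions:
 u(a) = C1 + C2*a^2


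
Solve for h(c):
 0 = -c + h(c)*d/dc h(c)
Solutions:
 h(c) = -sqrt(C1 + c^2)
 h(c) = sqrt(C1 + c^2)


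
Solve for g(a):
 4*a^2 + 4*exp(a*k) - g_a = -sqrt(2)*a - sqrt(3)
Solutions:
 g(a) = C1 + 4*a^3/3 + sqrt(2)*a^2/2 + sqrt(3)*a + 4*exp(a*k)/k


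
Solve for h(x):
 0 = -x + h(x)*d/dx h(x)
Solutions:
 h(x) = -sqrt(C1 + x^2)
 h(x) = sqrt(C1 + x^2)


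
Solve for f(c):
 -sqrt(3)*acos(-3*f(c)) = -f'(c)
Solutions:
 Integral(1/acos(-3*_y), (_y, f(c))) = C1 + sqrt(3)*c


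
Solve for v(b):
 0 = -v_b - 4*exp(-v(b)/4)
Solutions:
 v(b) = 4*log(C1 - b)


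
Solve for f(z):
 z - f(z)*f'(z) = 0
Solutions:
 f(z) = -sqrt(C1 + z^2)
 f(z) = sqrt(C1 + z^2)


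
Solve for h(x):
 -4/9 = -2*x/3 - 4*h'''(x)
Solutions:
 h(x) = C1 + C2*x + C3*x^2 - x^4/144 + x^3/54


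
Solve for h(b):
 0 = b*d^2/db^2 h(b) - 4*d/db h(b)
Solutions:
 h(b) = C1 + C2*b^5


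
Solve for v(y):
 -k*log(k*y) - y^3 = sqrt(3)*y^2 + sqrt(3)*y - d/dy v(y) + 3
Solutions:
 v(y) = C1 + k*y*log(k*y) + y^4/4 + sqrt(3)*y^3/3 + sqrt(3)*y^2/2 + y*(3 - k)


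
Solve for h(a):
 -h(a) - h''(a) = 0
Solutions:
 h(a) = C1*sin(a) + C2*cos(a)


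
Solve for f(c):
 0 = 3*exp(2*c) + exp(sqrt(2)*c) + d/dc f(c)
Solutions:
 f(c) = C1 - 3*exp(2*c)/2 - sqrt(2)*exp(sqrt(2)*c)/2


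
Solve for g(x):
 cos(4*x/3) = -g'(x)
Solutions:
 g(x) = C1 - 3*sin(4*x/3)/4


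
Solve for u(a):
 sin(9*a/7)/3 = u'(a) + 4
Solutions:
 u(a) = C1 - 4*a - 7*cos(9*a/7)/27


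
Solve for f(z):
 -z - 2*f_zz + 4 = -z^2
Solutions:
 f(z) = C1 + C2*z + z^4/24 - z^3/12 + z^2


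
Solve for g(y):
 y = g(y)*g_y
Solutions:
 g(y) = -sqrt(C1 + y^2)
 g(y) = sqrt(C1 + y^2)


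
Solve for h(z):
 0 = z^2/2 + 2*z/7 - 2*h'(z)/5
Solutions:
 h(z) = C1 + 5*z^3/12 + 5*z^2/14


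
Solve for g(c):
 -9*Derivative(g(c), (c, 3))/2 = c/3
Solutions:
 g(c) = C1 + C2*c + C3*c^2 - c^4/324


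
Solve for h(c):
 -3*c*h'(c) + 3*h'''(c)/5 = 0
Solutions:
 h(c) = C1 + Integral(C2*airyai(5^(1/3)*c) + C3*airybi(5^(1/3)*c), c)


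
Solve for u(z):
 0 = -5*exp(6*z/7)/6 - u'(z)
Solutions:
 u(z) = C1 - 35*exp(6*z/7)/36


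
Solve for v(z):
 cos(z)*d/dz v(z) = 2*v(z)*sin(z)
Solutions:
 v(z) = C1/cos(z)^2


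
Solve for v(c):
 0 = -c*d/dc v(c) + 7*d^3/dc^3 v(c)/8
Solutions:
 v(c) = C1 + Integral(C2*airyai(2*7^(2/3)*c/7) + C3*airybi(2*7^(2/3)*c/7), c)


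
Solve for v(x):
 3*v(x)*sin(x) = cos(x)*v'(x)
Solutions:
 v(x) = C1/cos(x)^3


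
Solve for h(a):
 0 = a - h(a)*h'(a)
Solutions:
 h(a) = -sqrt(C1 + a^2)
 h(a) = sqrt(C1 + a^2)


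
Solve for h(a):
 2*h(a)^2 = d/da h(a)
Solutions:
 h(a) = -1/(C1 + 2*a)


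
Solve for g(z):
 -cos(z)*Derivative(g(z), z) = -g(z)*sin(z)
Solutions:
 g(z) = C1/cos(z)


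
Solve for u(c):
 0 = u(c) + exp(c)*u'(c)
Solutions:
 u(c) = C1*exp(exp(-c))


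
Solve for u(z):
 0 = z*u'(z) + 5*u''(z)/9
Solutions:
 u(z) = C1 + C2*erf(3*sqrt(10)*z/10)


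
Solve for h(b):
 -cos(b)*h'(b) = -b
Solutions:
 h(b) = C1 + Integral(b/cos(b), b)


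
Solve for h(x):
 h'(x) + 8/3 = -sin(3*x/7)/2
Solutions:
 h(x) = C1 - 8*x/3 + 7*cos(3*x/7)/6


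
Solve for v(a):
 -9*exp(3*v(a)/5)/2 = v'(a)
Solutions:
 v(a) = 5*log(1/(C1 + 27*a))/3 + 5*log(10)/3
 v(a) = 5*log(10^(1/3)*(-3^(2/3) - 3*3^(1/6)*I)*(1/(C1 + 9*a))^(1/3)/6)
 v(a) = 5*log(10^(1/3)*(-3^(2/3) + 3*3^(1/6)*I)*(1/(C1 + 9*a))^(1/3)/6)


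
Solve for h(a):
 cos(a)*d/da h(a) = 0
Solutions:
 h(a) = C1


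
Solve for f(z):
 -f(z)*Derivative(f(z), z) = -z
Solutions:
 f(z) = -sqrt(C1 + z^2)
 f(z) = sqrt(C1 + z^2)


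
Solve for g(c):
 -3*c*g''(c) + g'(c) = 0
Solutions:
 g(c) = C1 + C2*c^(4/3)


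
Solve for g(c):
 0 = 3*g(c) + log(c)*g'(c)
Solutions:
 g(c) = C1*exp(-3*li(c))


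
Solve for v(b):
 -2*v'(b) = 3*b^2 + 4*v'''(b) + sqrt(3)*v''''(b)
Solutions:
 v(b) = C1 + C2*exp(b*(-8*sqrt(3) + 16/(sqrt(627) + 145*sqrt(3)/9)^(1/3) + 3*(sqrt(627) + 145*sqrt(3)/9)^(1/3))/18)*sin(sqrt(3)*b*(-3*(sqrt(627) + 145*sqrt(3)/9)^(1/3) + 16/(sqrt(627) + 145*sqrt(3)/9)^(1/3))/18) + C3*exp(b*(-8*sqrt(3) + 16/(sqrt(627) + 145*sqrt(3)/9)^(1/3) + 3*(sqrt(627) + 145*sqrt(3)/9)^(1/3))/18)*cos(sqrt(3)*b*(-3*(sqrt(627) + 145*sqrt(3)/9)^(1/3) + 16/(sqrt(627) + 145*sqrt(3)/9)^(1/3))/18) + C4*exp(-b*(16/(sqrt(627) + 145*sqrt(3)/9)^(1/3) + 4*sqrt(3) + 3*(sqrt(627) + 145*sqrt(3)/9)^(1/3))/9) - b^3/2 + 6*b


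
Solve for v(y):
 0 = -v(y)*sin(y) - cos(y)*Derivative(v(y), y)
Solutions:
 v(y) = C1*cos(y)


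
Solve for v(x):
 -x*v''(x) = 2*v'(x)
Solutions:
 v(x) = C1 + C2/x


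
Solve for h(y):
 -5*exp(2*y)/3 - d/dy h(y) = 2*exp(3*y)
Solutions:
 h(y) = C1 - 2*exp(3*y)/3 - 5*exp(2*y)/6


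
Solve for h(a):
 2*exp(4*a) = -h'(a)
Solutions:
 h(a) = C1 - exp(4*a)/2


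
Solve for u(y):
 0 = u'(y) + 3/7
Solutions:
 u(y) = C1 - 3*y/7


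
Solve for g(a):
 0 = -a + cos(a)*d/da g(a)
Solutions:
 g(a) = C1 + Integral(a/cos(a), a)


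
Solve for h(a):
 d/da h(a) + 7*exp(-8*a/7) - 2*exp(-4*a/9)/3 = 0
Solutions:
 h(a) = C1 + 49*exp(-8*a/7)/8 - 3*exp(-4*a/9)/2


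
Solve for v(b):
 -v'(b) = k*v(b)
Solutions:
 v(b) = C1*exp(-b*k)


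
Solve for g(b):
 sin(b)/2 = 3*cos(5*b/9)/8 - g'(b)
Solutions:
 g(b) = C1 + 27*sin(5*b/9)/40 + cos(b)/2


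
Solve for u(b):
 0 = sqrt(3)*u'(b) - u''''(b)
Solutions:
 u(b) = C1 + C4*exp(3^(1/6)*b) + (C2*sin(3^(2/3)*b/2) + C3*cos(3^(2/3)*b/2))*exp(-3^(1/6)*b/2)


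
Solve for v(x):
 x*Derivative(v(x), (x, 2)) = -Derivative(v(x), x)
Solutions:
 v(x) = C1 + C2*log(x)


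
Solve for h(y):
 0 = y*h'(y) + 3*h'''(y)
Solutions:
 h(y) = C1 + Integral(C2*airyai(-3^(2/3)*y/3) + C3*airybi(-3^(2/3)*y/3), y)


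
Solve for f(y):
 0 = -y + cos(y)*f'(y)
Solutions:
 f(y) = C1 + Integral(y/cos(y), y)


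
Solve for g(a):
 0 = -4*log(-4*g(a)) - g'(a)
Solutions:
 Integral(1/(log(-_y) + 2*log(2)), (_y, g(a)))/4 = C1 - a


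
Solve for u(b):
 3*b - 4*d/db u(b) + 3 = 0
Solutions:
 u(b) = C1 + 3*b^2/8 + 3*b/4


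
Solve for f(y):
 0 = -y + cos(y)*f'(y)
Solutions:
 f(y) = C1 + Integral(y/cos(y), y)


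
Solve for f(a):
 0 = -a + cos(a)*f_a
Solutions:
 f(a) = C1 + Integral(a/cos(a), a)


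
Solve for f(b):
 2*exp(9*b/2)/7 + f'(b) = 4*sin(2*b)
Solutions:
 f(b) = C1 - 4*exp(9*b/2)/63 - 2*cos(2*b)


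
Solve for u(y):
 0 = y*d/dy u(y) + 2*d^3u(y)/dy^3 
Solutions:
 u(y) = C1 + Integral(C2*airyai(-2^(2/3)*y/2) + C3*airybi(-2^(2/3)*y/2), y)


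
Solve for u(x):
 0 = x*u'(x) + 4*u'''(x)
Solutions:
 u(x) = C1 + Integral(C2*airyai(-2^(1/3)*x/2) + C3*airybi(-2^(1/3)*x/2), x)


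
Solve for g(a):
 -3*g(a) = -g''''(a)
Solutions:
 g(a) = C1*exp(-3^(1/4)*a) + C2*exp(3^(1/4)*a) + C3*sin(3^(1/4)*a) + C4*cos(3^(1/4)*a)


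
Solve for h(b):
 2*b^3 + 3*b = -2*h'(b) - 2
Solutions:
 h(b) = C1 - b^4/4 - 3*b^2/4 - b


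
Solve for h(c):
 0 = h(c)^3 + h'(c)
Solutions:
 h(c) = -sqrt(2)*sqrt(-1/(C1 - c))/2
 h(c) = sqrt(2)*sqrt(-1/(C1 - c))/2


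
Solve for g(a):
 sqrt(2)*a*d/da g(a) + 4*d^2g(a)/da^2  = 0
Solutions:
 g(a) = C1 + C2*erf(2^(3/4)*a/4)


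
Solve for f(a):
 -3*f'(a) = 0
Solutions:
 f(a) = C1


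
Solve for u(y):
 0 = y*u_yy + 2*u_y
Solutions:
 u(y) = C1 + C2/y


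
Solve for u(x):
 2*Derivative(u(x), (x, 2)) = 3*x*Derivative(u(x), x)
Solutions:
 u(x) = C1 + C2*erfi(sqrt(3)*x/2)


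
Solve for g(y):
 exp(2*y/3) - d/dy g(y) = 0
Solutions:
 g(y) = C1 + 3*exp(2*y/3)/2


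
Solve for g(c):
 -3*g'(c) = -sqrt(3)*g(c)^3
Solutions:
 g(c) = -sqrt(6)*sqrt(-1/(C1 + sqrt(3)*c))/2
 g(c) = sqrt(6)*sqrt(-1/(C1 + sqrt(3)*c))/2


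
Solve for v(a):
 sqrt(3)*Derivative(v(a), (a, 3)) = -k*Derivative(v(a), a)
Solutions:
 v(a) = C1 + C2*exp(-3^(3/4)*a*sqrt(-k)/3) + C3*exp(3^(3/4)*a*sqrt(-k)/3)


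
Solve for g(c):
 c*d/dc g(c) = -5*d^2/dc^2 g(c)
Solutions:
 g(c) = C1 + C2*erf(sqrt(10)*c/10)


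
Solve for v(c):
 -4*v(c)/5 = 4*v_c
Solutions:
 v(c) = C1*exp(-c/5)


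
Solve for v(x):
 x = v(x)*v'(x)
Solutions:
 v(x) = -sqrt(C1 + x^2)
 v(x) = sqrt(C1 + x^2)


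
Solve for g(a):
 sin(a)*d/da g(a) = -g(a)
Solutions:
 g(a) = C1*sqrt(cos(a) + 1)/sqrt(cos(a) - 1)


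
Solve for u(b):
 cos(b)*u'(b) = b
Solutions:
 u(b) = C1 + Integral(b/cos(b), b)


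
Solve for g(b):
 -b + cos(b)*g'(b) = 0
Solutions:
 g(b) = C1 + Integral(b/cos(b), b)


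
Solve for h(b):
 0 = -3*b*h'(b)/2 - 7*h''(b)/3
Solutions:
 h(b) = C1 + C2*erf(3*sqrt(7)*b/14)


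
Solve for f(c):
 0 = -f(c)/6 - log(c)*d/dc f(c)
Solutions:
 f(c) = C1*exp(-li(c)/6)


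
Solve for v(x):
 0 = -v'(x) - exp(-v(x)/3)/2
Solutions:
 v(x) = 3*log(C1 - x/6)


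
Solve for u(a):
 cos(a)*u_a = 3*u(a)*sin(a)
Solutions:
 u(a) = C1/cos(a)^3


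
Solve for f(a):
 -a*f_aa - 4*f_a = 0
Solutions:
 f(a) = C1 + C2/a^3


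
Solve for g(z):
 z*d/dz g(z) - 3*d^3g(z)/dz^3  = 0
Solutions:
 g(z) = C1 + Integral(C2*airyai(3^(2/3)*z/3) + C3*airybi(3^(2/3)*z/3), z)


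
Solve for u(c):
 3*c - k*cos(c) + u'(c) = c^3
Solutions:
 u(c) = C1 + c^4/4 - 3*c^2/2 + k*sin(c)


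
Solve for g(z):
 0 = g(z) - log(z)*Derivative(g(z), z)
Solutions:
 g(z) = C1*exp(li(z))


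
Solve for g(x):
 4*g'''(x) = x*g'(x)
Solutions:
 g(x) = C1 + Integral(C2*airyai(2^(1/3)*x/2) + C3*airybi(2^(1/3)*x/2), x)


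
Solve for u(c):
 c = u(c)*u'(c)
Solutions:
 u(c) = -sqrt(C1 + c^2)
 u(c) = sqrt(C1 + c^2)


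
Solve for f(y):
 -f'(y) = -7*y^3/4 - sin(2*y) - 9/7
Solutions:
 f(y) = C1 + 7*y^4/16 + 9*y/7 - cos(2*y)/2


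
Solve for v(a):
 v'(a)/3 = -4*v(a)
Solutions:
 v(a) = C1*exp(-12*a)


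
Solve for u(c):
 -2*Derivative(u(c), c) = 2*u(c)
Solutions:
 u(c) = C1*exp(-c)


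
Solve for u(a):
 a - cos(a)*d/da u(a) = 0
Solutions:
 u(a) = C1 + Integral(a/cos(a), a)


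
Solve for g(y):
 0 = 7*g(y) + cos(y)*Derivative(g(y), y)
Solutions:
 g(y) = C1*sqrt(sin(y) - 1)*(sin(y)^3 - 3*sin(y)^2 + 3*sin(y) - 1)/(sqrt(sin(y) + 1)*(sin(y)^3 + 3*sin(y)^2 + 3*sin(y) + 1))


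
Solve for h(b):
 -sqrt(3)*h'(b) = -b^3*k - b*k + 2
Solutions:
 h(b) = C1 + sqrt(3)*b^4*k/12 + sqrt(3)*b^2*k/6 - 2*sqrt(3)*b/3


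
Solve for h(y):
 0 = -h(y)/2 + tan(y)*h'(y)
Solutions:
 h(y) = C1*sqrt(sin(y))


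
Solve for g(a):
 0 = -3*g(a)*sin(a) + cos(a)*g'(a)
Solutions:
 g(a) = C1/cos(a)^3


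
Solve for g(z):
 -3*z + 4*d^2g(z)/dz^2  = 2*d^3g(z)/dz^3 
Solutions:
 g(z) = C1 + C2*z + C3*exp(2*z) + z^3/8 + 3*z^2/16


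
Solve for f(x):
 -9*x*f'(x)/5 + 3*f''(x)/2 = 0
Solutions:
 f(x) = C1 + C2*erfi(sqrt(15)*x/5)


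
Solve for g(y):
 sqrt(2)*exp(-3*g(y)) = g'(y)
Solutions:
 g(y) = log(C1 + 3*sqrt(2)*y)/3
 g(y) = log((-3^(1/3) - 3^(5/6)*I)*(C1 + sqrt(2)*y)^(1/3)/2)
 g(y) = log((-3^(1/3) + 3^(5/6)*I)*(C1 + sqrt(2)*y)^(1/3)/2)


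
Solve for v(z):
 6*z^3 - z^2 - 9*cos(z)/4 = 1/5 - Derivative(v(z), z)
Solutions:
 v(z) = C1 - 3*z^4/2 + z^3/3 + z/5 + 9*sin(z)/4


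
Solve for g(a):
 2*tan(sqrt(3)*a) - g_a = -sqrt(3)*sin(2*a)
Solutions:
 g(a) = C1 - 2*sqrt(3)*log(cos(sqrt(3)*a))/3 - sqrt(3)*cos(2*a)/2


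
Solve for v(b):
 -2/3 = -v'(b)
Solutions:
 v(b) = C1 + 2*b/3


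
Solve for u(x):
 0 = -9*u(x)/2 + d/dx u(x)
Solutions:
 u(x) = C1*exp(9*x/2)


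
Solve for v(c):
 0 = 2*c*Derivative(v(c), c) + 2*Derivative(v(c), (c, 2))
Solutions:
 v(c) = C1 + C2*erf(sqrt(2)*c/2)


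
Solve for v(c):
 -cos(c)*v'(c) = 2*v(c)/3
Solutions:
 v(c) = C1*(sin(c) - 1)^(1/3)/(sin(c) + 1)^(1/3)


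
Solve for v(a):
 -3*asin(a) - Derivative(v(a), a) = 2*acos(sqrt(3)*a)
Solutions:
 v(a) = C1 - 2*a*acos(sqrt(3)*a) - 3*a*asin(a) + 2*sqrt(3)*sqrt(1 - 3*a^2)/3 - 3*sqrt(1 - a^2)


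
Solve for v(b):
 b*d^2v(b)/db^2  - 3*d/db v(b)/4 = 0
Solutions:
 v(b) = C1 + C2*b^(7/4)


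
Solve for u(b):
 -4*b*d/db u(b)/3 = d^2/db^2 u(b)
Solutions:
 u(b) = C1 + C2*erf(sqrt(6)*b/3)


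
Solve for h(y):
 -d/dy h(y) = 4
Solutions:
 h(y) = C1 - 4*y


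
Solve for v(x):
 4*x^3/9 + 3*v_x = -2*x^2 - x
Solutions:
 v(x) = C1 - x^4/27 - 2*x^3/9 - x^2/6


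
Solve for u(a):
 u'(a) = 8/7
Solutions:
 u(a) = C1 + 8*a/7


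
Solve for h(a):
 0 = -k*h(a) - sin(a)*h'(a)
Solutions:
 h(a) = C1*exp(k*(-log(cos(a) - 1) + log(cos(a) + 1))/2)


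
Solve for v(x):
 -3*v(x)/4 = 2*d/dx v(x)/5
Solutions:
 v(x) = C1*exp(-15*x/8)


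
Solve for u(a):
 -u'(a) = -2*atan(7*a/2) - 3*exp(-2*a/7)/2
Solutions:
 u(a) = C1 + 2*a*atan(7*a/2) - 2*log(49*a^2 + 4)/7 - 21*exp(-2*a/7)/4


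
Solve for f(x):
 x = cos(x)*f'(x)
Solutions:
 f(x) = C1 + Integral(x/cos(x), x)


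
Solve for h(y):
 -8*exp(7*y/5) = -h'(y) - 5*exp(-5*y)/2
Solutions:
 h(y) = C1 + 40*exp(7*y/5)/7 + exp(-5*y)/2


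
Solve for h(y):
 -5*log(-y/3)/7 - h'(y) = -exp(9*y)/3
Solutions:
 h(y) = C1 - 5*y*log(-y)/7 + 5*y*(1 + log(3))/7 + exp(9*y)/27


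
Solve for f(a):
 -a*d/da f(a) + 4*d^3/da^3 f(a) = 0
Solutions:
 f(a) = C1 + Integral(C2*airyai(2^(1/3)*a/2) + C3*airybi(2^(1/3)*a/2), a)


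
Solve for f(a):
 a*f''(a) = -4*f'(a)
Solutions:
 f(a) = C1 + C2/a^3


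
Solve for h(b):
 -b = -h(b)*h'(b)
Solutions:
 h(b) = -sqrt(C1 + b^2)
 h(b) = sqrt(C1 + b^2)


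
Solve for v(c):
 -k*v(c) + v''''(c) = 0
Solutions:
 v(c) = C1*exp(-c*k^(1/4)) + C2*exp(c*k^(1/4)) + C3*exp(-I*c*k^(1/4)) + C4*exp(I*c*k^(1/4))


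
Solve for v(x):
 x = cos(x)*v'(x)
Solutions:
 v(x) = C1 + Integral(x/cos(x), x)


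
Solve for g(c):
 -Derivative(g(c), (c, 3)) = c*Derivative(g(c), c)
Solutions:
 g(c) = C1 + Integral(C2*airyai(-c) + C3*airybi(-c), c)


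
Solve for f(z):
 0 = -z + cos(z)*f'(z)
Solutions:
 f(z) = C1 + Integral(z/cos(z), z)


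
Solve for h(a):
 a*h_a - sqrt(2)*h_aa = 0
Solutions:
 h(a) = C1 + C2*erfi(2^(1/4)*a/2)


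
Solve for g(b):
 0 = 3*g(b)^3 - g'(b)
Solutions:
 g(b) = -sqrt(2)*sqrt(-1/(C1 + 3*b))/2
 g(b) = sqrt(2)*sqrt(-1/(C1 + 3*b))/2


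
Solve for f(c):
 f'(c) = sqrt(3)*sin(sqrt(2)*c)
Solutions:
 f(c) = C1 - sqrt(6)*cos(sqrt(2)*c)/2


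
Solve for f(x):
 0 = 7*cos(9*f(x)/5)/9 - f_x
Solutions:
 -7*x/9 - 5*log(sin(9*f(x)/5) - 1)/18 + 5*log(sin(9*f(x)/5) + 1)/18 = C1


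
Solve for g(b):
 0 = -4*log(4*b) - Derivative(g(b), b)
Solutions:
 g(b) = C1 - 4*b*log(b) - b*log(256) + 4*b


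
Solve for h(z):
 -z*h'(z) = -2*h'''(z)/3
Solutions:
 h(z) = C1 + Integral(C2*airyai(2^(2/3)*3^(1/3)*z/2) + C3*airybi(2^(2/3)*3^(1/3)*z/2), z)


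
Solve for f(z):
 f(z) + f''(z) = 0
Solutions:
 f(z) = C1*sin(z) + C2*cos(z)


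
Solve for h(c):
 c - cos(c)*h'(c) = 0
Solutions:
 h(c) = C1 + Integral(c/cos(c), c)


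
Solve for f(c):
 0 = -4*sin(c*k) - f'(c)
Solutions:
 f(c) = C1 + 4*cos(c*k)/k


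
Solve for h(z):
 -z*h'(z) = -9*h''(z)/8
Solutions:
 h(z) = C1 + C2*erfi(2*z/3)


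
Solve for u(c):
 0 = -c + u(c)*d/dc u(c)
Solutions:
 u(c) = -sqrt(C1 + c^2)
 u(c) = sqrt(C1 + c^2)


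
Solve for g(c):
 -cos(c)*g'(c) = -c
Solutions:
 g(c) = C1 + Integral(c/cos(c), c)


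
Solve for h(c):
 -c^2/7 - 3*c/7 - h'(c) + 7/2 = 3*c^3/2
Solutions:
 h(c) = C1 - 3*c^4/8 - c^3/21 - 3*c^2/14 + 7*c/2


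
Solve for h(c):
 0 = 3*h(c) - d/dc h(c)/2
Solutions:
 h(c) = C1*exp(6*c)


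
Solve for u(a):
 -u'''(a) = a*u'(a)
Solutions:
 u(a) = C1 + Integral(C2*airyai(-a) + C3*airybi(-a), a)


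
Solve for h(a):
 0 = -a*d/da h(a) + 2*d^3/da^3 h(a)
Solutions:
 h(a) = C1 + Integral(C2*airyai(2^(2/3)*a/2) + C3*airybi(2^(2/3)*a/2), a)


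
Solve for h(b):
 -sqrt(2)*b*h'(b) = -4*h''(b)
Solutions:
 h(b) = C1 + C2*erfi(2^(3/4)*b/4)


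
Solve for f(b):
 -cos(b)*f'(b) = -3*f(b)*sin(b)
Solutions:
 f(b) = C1/cos(b)^3


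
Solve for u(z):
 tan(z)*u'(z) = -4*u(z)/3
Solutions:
 u(z) = C1/sin(z)^(4/3)


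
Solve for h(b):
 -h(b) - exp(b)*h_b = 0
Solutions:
 h(b) = C1*exp(exp(-b))


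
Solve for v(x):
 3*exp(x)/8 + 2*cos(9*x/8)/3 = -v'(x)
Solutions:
 v(x) = C1 - 3*exp(x)/8 - 16*sin(9*x/8)/27


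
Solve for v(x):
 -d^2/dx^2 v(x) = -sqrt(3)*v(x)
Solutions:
 v(x) = C1*exp(-3^(1/4)*x) + C2*exp(3^(1/4)*x)


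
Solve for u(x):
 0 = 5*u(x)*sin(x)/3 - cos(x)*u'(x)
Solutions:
 u(x) = C1/cos(x)^(5/3)


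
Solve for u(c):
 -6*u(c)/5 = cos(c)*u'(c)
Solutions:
 u(c) = C1*(sin(c) - 1)^(3/5)/(sin(c) + 1)^(3/5)


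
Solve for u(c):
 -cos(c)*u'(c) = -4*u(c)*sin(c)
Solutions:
 u(c) = C1/cos(c)^4


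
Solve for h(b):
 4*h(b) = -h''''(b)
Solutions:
 h(b) = (C1*sin(b) + C2*cos(b))*exp(-b) + (C3*sin(b) + C4*cos(b))*exp(b)


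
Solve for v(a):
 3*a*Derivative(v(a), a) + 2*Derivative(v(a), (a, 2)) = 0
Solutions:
 v(a) = C1 + C2*erf(sqrt(3)*a/2)


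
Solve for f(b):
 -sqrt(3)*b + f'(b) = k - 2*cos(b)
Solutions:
 f(b) = C1 + sqrt(3)*b^2/2 + b*k - 2*sin(b)


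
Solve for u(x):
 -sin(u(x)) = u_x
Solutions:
 u(x) = -acos((-C1 - exp(2*x))/(C1 - exp(2*x))) + 2*pi
 u(x) = acos((-C1 - exp(2*x))/(C1 - exp(2*x)))


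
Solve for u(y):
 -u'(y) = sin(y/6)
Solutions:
 u(y) = C1 + 6*cos(y/6)


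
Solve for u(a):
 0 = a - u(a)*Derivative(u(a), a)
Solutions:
 u(a) = -sqrt(C1 + a^2)
 u(a) = sqrt(C1 + a^2)


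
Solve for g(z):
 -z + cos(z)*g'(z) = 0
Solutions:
 g(z) = C1 + Integral(z/cos(z), z)


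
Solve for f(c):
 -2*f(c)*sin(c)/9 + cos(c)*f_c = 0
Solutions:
 f(c) = C1/cos(c)^(2/9)


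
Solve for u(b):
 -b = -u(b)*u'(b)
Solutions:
 u(b) = -sqrt(C1 + b^2)
 u(b) = sqrt(C1 + b^2)


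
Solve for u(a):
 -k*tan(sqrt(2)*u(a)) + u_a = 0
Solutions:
 u(a) = sqrt(2)*(pi - asin(C1*exp(sqrt(2)*a*k)))/2
 u(a) = sqrt(2)*asin(C1*exp(sqrt(2)*a*k))/2


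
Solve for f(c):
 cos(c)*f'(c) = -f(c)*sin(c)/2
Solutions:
 f(c) = C1*sqrt(cos(c))


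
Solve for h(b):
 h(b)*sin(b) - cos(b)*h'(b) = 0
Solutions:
 h(b) = C1/cos(b)


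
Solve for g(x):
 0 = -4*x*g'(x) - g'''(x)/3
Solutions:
 g(x) = C1 + Integral(C2*airyai(-12^(1/3)*x) + C3*airybi(-12^(1/3)*x), x)


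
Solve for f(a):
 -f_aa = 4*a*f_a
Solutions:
 f(a) = C1 + C2*erf(sqrt(2)*a)


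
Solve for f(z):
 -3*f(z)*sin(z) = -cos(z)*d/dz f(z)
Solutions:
 f(z) = C1/cos(z)^3


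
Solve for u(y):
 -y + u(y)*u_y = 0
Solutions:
 u(y) = -sqrt(C1 + y^2)
 u(y) = sqrt(C1 + y^2)


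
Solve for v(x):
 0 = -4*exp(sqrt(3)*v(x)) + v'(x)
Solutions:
 v(x) = sqrt(3)*(2*log(-1/(C1 + 4*x)) - log(3))/6


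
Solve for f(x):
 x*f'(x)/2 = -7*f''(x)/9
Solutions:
 f(x) = C1 + C2*erf(3*sqrt(7)*x/14)


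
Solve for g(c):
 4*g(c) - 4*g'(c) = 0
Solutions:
 g(c) = C1*exp(c)


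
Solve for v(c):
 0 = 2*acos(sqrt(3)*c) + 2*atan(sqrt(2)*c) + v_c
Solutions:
 v(c) = C1 - 2*c*acos(sqrt(3)*c) - 2*c*atan(sqrt(2)*c) + 2*sqrt(3)*sqrt(1 - 3*c^2)/3 + sqrt(2)*log(2*c^2 + 1)/2


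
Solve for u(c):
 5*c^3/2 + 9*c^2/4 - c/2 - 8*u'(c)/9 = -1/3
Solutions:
 u(c) = C1 + 45*c^4/64 + 27*c^3/32 - 9*c^2/32 + 3*c/8


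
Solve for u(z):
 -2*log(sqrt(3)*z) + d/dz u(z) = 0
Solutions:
 u(z) = C1 + 2*z*log(z) - 2*z + z*log(3)


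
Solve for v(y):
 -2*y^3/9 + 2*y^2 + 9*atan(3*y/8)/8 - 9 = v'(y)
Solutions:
 v(y) = C1 - y^4/18 + 2*y^3/3 + 9*y*atan(3*y/8)/8 - 9*y - 3*log(9*y^2 + 64)/2


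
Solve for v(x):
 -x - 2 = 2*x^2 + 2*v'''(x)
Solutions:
 v(x) = C1 + C2*x + C3*x^2 - x^5/60 - x^4/48 - x^3/6


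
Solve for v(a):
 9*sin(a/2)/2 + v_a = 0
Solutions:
 v(a) = C1 + 9*cos(a/2)


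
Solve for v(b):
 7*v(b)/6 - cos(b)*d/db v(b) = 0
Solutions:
 v(b) = C1*(sin(b) + 1)^(7/12)/(sin(b) - 1)^(7/12)


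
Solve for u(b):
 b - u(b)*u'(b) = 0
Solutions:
 u(b) = -sqrt(C1 + b^2)
 u(b) = sqrt(C1 + b^2)


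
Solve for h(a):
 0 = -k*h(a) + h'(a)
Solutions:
 h(a) = C1*exp(a*k)


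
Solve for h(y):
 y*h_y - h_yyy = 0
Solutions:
 h(y) = C1 + Integral(C2*airyai(y) + C3*airybi(y), y)


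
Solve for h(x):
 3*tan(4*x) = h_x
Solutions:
 h(x) = C1 - 3*log(cos(4*x))/4


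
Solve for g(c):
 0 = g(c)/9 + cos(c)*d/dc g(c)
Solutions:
 g(c) = C1*(sin(c) - 1)^(1/18)/(sin(c) + 1)^(1/18)


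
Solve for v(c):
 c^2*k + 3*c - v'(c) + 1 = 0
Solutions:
 v(c) = C1 + c^3*k/3 + 3*c^2/2 + c


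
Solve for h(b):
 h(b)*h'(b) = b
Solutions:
 h(b) = -sqrt(C1 + b^2)
 h(b) = sqrt(C1 + b^2)


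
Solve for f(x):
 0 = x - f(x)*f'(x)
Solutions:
 f(x) = -sqrt(C1 + x^2)
 f(x) = sqrt(C1 + x^2)


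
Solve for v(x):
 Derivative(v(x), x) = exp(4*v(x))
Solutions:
 v(x) = log(-(-1/(C1 + 4*x))^(1/4))
 v(x) = log(-1/(C1 + 4*x))/4
 v(x) = log(-I*(-1/(C1 + 4*x))^(1/4))
 v(x) = log(I*(-1/(C1 + 4*x))^(1/4))


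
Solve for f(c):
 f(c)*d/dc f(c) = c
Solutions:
 f(c) = -sqrt(C1 + c^2)
 f(c) = sqrt(C1 + c^2)


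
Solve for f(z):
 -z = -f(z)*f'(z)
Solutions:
 f(z) = -sqrt(C1 + z^2)
 f(z) = sqrt(C1 + z^2)


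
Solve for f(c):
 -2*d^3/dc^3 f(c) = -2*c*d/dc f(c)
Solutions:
 f(c) = C1 + Integral(C2*airyai(c) + C3*airybi(c), c)


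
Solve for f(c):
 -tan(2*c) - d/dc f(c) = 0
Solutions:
 f(c) = C1 + log(cos(2*c))/2


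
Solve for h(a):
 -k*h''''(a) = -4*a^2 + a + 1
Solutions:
 h(a) = C1 + C2*a + C3*a^2 + C4*a^3 + a^6/(90*k) - a^5/(120*k) - a^4/(24*k)


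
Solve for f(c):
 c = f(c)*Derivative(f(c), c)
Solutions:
 f(c) = -sqrt(C1 + c^2)
 f(c) = sqrt(C1 + c^2)


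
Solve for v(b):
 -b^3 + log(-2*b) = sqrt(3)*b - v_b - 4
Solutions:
 v(b) = C1 + b^4/4 + sqrt(3)*b^2/2 - b*log(-b) + b*(-3 - log(2))


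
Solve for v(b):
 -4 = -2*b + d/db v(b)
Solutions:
 v(b) = C1 + b^2 - 4*b


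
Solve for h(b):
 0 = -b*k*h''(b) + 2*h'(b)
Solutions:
 h(b) = C1 + b^(((re(k) + 2)*re(k) + im(k)^2)/(re(k)^2 + im(k)^2))*(C2*sin(2*log(b)*Abs(im(k))/(re(k)^2 + im(k)^2)) + C3*cos(2*log(b)*im(k)/(re(k)^2 + im(k)^2)))


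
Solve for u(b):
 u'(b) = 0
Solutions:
 u(b) = C1


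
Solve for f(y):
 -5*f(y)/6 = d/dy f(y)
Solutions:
 f(y) = C1*exp(-5*y/6)


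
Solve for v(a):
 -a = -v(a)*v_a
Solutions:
 v(a) = -sqrt(C1 + a^2)
 v(a) = sqrt(C1 + a^2)


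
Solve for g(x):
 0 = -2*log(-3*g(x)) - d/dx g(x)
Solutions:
 Integral(1/(log(-_y) + log(3)), (_y, g(x)))/2 = C1 - x


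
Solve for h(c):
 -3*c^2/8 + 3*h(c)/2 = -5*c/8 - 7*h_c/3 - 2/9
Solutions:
 h(c) = C1*exp(-9*c/14) + c^2/4 - 43*c/36 + 277/162


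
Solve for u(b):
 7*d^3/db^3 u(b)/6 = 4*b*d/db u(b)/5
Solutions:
 u(b) = C1 + Integral(C2*airyai(2*3^(1/3)*35^(2/3)*b/35) + C3*airybi(2*3^(1/3)*35^(2/3)*b/35), b)


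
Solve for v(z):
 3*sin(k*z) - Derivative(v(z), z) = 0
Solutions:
 v(z) = C1 - 3*cos(k*z)/k


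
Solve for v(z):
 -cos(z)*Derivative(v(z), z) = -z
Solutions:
 v(z) = C1 + Integral(z/cos(z), z)


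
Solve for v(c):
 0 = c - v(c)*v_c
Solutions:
 v(c) = -sqrt(C1 + c^2)
 v(c) = sqrt(C1 + c^2)


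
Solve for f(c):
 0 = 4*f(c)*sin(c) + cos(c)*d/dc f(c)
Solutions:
 f(c) = C1*cos(c)^4


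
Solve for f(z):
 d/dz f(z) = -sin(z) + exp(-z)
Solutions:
 f(z) = C1 + cos(z) - exp(-z)


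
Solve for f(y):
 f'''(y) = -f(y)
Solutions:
 f(y) = C3*exp(-y) + (C1*sin(sqrt(3)*y/2) + C2*cos(sqrt(3)*y/2))*exp(y/2)


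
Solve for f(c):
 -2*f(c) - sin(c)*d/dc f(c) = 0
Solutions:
 f(c) = C1*(cos(c) + 1)/(cos(c) - 1)


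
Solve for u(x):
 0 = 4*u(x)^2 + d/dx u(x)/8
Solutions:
 u(x) = 1/(C1 + 32*x)


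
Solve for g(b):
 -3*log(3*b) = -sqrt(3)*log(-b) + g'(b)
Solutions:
 g(b) = C1 - b*(3 - sqrt(3))*log(b) + b*(-3*log(3) - sqrt(3) + 3 + sqrt(3)*I*pi)


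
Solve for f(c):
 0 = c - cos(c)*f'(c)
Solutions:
 f(c) = C1 + Integral(c/cos(c), c)


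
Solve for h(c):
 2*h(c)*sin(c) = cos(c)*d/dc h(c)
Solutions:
 h(c) = C1/cos(c)^2


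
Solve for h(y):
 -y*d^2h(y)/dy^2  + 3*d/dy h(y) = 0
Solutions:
 h(y) = C1 + C2*y^4


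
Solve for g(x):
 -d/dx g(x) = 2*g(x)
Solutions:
 g(x) = C1*exp(-2*x)


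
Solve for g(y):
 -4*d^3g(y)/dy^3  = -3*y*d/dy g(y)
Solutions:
 g(y) = C1 + Integral(C2*airyai(6^(1/3)*y/2) + C3*airybi(6^(1/3)*y/2), y)


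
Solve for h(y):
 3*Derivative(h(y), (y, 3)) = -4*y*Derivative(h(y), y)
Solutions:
 h(y) = C1 + Integral(C2*airyai(-6^(2/3)*y/3) + C3*airybi(-6^(2/3)*y/3), y)


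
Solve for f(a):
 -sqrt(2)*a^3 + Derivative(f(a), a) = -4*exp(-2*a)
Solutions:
 f(a) = C1 + sqrt(2)*a^4/4 + 2*exp(-2*a)


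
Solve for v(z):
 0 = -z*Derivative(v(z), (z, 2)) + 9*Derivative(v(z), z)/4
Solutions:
 v(z) = C1 + C2*z^(13/4)


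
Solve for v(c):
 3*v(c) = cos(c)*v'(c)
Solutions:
 v(c) = C1*(sin(c) + 1)^(3/2)/(sin(c) - 1)^(3/2)


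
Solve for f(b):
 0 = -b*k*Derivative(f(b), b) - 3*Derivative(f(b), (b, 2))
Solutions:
 f(b) = Piecewise((-sqrt(6)*sqrt(pi)*C1*erf(sqrt(6)*b*sqrt(k)/6)/(2*sqrt(k)) - C2, (k > 0) | (k < 0)), (-C1*b - C2, True))


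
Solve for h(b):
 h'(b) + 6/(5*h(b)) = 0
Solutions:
 h(b) = -sqrt(C1 - 60*b)/5
 h(b) = sqrt(C1 - 60*b)/5


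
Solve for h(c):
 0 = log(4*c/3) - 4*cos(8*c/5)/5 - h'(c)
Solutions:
 h(c) = C1 + c*log(c) - c*log(3) - c + 2*c*log(2) - sin(8*c/5)/2


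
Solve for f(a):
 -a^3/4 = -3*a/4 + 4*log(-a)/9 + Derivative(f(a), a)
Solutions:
 f(a) = C1 - a^4/16 + 3*a^2/8 - 4*a*log(-a)/9 + 4*a/9


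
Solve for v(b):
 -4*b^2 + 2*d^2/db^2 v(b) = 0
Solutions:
 v(b) = C1 + C2*b + b^4/6


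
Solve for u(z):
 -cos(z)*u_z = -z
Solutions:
 u(z) = C1 + Integral(z/cos(z), z)


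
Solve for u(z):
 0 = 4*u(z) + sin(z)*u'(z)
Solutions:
 u(z) = C1*(cos(z)^2 + 2*cos(z) + 1)/(cos(z)^2 - 2*cos(z) + 1)


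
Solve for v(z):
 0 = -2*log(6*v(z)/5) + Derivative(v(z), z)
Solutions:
 Integral(1/(-log(_y) - log(6) + log(5)), (_y, v(z)))/2 = C1 - z


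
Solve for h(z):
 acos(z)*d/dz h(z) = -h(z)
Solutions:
 h(z) = C1*exp(-Integral(1/acos(z), z))


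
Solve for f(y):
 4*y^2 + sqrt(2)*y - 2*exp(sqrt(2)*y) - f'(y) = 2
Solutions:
 f(y) = C1 + 4*y^3/3 + sqrt(2)*y^2/2 - 2*y - sqrt(2)*exp(sqrt(2)*y)


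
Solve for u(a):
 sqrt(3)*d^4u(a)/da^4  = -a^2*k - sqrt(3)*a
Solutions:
 u(a) = C1 + C2*a + C3*a^2 + C4*a^3 - sqrt(3)*a^6*k/1080 - a^5/120


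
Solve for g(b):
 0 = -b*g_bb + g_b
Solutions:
 g(b) = C1 + C2*b^2


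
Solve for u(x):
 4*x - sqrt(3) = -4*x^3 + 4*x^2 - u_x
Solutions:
 u(x) = C1 - x^4 + 4*x^3/3 - 2*x^2 + sqrt(3)*x


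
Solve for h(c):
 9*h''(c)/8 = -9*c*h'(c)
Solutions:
 h(c) = C1 + C2*erf(2*c)


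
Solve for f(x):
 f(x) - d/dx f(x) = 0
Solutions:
 f(x) = C1*exp(x)


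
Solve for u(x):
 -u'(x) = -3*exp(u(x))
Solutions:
 u(x) = log(-1/(C1 + 3*x))


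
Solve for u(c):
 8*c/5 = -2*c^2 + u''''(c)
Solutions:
 u(c) = C1 + C2*c + C3*c^2 + C4*c^3 + c^6/180 + c^5/75


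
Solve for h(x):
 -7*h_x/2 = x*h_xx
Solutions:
 h(x) = C1 + C2/x^(5/2)


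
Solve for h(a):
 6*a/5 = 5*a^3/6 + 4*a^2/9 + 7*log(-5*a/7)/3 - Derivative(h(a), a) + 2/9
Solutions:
 h(a) = C1 + 5*a^4/24 + 4*a^3/27 - 3*a^2/5 + 7*a*log(-a)/3 + a*(-21*log(7) - 19 + 21*log(5))/9


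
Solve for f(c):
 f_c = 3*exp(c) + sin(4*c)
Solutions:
 f(c) = C1 + 3*exp(c) - cos(4*c)/4


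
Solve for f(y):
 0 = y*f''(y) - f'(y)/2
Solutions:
 f(y) = C1 + C2*y^(3/2)


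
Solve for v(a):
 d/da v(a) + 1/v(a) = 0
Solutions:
 v(a) = -sqrt(C1 - 2*a)
 v(a) = sqrt(C1 - 2*a)


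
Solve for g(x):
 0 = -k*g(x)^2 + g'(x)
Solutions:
 g(x) = -1/(C1 + k*x)


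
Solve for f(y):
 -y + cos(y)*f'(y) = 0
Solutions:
 f(y) = C1 + Integral(y/cos(y), y)


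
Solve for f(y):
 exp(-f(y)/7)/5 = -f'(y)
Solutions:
 f(y) = 7*log(C1 - y/35)


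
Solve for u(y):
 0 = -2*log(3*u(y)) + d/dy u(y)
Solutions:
 -Integral(1/(log(_y) + log(3)), (_y, u(y)))/2 = C1 - y


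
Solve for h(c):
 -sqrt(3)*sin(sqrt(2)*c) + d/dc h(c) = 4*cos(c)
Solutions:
 h(c) = C1 + 4*sin(c) - sqrt(6)*cos(sqrt(2)*c)/2


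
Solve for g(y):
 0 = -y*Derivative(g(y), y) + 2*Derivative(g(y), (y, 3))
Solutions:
 g(y) = C1 + Integral(C2*airyai(2^(2/3)*y/2) + C3*airybi(2^(2/3)*y/2), y)


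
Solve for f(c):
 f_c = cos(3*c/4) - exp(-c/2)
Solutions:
 f(c) = C1 + 4*sin(3*c/4)/3 + 2*exp(-c/2)


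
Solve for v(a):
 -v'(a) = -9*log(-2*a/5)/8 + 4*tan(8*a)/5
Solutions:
 v(a) = C1 + 9*a*log(-a)/8 - 9*a*log(5)/8 - 9*a/8 + 9*a*log(2)/8 + log(cos(8*a))/10


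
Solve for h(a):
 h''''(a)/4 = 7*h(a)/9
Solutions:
 h(a) = C1*exp(-sqrt(6)*7^(1/4)*a/3) + C2*exp(sqrt(6)*7^(1/4)*a/3) + C3*sin(sqrt(6)*7^(1/4)*a/3) + C4*cos(sqrt(6)*7^(1/4)*a/3)


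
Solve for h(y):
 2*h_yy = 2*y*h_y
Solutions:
 h(y) = C1 + C2*erfi(sqrt(2)*y/2)


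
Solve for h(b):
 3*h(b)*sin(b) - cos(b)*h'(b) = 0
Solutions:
 h(b) = C1/cos(b)^3


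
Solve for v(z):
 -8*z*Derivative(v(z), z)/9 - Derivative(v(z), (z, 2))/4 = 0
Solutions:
 v(z) = C1 + C2*erf(4*z/3)


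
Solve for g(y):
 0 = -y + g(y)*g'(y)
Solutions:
 g(y) = -sqrt(C1 + y^2)
 g(y) = sqrt(C1 + y^2)


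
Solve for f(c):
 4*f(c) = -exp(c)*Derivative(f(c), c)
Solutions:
 f(c) = C1*exp(4*exp(-c))


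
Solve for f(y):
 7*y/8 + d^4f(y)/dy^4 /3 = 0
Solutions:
 f(y) = C1 + C2*y + C3*y^2 + C4*y^3 - 7*y^5/320


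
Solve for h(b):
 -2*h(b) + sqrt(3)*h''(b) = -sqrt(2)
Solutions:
 h(b) = C1*exp(-sqrt(2)*3^(3/4)*b/3) + C2*exp(sqrt(2)*3^(3/4)*b/3) + sqrt(2)/2


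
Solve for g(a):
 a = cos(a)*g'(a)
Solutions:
 g(a) = C1 + Integral(a/cos(a), a)


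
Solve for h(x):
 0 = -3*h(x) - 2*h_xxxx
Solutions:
 h(x) = (C1*sin(6^(1/4)*x/2) + C2*cos(6^(1/4)*x/2))*exp(-6^(1/4)*x/2) + (C3*sin(6^(1/4)*x/2) + C4*cos(6^(1/4)*x/2))*exp(6^(1/4)*x/2)


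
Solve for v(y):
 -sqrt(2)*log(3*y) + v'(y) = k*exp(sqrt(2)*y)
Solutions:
 v(y) = C1 + sqrt(2)*k*exp(sqrt(2)*y)/2 + sqrt(2)*y*log(y) + sqrt(2)*y*(-1 + log(3))


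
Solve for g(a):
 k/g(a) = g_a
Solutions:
 g(a) = -sqrt(C1 + 2*a*k)
 g(a) = sqrt(C1 + 2*a*k)


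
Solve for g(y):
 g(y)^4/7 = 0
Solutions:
 g(y) = 0


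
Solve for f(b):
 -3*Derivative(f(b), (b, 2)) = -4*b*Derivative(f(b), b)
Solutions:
 f(b) = C1 + C2*erfi(sqrt(6)*b/3)


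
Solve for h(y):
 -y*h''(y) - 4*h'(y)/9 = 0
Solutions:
 h(y) = C1 + C2*y^(5/9)


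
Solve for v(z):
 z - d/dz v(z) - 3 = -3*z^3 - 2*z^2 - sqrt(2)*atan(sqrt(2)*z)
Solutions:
 v(z) = C1 + 3*z^4/4 + 2*z^3/3 + z^2/2 - 3*z + sqrt(2)*(z*atan(sqrt(2)*z) - sqrt(2)*log(2*z^2 + 1)/4)


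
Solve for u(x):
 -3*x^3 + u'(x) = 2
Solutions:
 u(x) = C1 + 3*x^4/4 + 2*x


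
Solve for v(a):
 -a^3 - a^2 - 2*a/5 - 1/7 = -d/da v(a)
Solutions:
 v(a) = C1 + a^4/4 + a^3/3 + a^2/5 + a/7


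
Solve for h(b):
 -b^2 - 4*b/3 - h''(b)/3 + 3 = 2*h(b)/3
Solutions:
 h(b) = C1*sin(sqrt(2)*b) + C2*cos(sqrt(2)*b) - 3*b^2/2 - 2*b + 6


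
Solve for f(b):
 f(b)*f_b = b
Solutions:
 f(b) = -sqrt(C1 + b^2)
 f(b) = sqrt(C1 + b^2)


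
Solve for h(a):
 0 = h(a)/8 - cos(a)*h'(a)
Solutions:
 h(a) = C1*(sin(a) + 1)^(1/16)/(sin(a) - 1)^(1/16)


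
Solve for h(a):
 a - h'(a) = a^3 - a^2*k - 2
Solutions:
 h(a) = C1 - a^4/4 + a^3*k/3 + a^2/2 + 2*a


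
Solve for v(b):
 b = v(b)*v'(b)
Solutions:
 v(b) = -sqrt(C1 + b^2)
 v(b) = sqrt(C1 + b^2)


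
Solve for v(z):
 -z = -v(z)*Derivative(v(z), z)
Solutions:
 v(z) = -sqrt(C1 + z^2)
 v(z) = sqrt(C1 + z^2)


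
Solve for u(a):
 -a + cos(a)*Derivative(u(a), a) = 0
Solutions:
 u(a) = C1 + Integral(a/cos(a), a)


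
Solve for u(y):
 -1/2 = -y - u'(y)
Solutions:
 u(y) = C1 - y^2/2 + y/2


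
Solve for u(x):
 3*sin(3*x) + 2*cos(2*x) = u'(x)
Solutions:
 u(x) = C1 + sin(2*x) - cos(3*x)


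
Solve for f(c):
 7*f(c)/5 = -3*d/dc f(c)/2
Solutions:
 f(c) = C1*exp(-14*c/15)


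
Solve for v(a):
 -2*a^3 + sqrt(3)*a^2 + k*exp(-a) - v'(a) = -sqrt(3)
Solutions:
 v(a) = C1 - a^4/2 + sqrt(3)*a^3/3 + sqrt(3)*a - k*exp(-a)


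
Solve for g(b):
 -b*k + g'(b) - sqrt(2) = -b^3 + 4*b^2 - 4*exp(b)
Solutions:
 g(b) = C1 - b^4/4 + 4*b^3/3 + b^2*k/2 + sqrt(2)*b - 4*exp(b)


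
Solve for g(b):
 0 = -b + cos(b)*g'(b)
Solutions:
 g(b) = C1 + Integral(b/cos(b), b)


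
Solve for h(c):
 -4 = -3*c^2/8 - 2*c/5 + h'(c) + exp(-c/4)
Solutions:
 h(c) = C1 + c^3/8 + c^2/5 - 4*c + 4*exp(-c/4)


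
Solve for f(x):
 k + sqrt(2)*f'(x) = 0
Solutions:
 f(x) = C1 - sqrt(2)*k*x/2


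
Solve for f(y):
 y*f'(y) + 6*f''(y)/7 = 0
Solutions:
 f(y) = C1 + C2*erf(sqrt(21)*y/6)


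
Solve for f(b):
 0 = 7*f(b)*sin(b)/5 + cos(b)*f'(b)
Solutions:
 f(b) = C1*cos(b)^(7/5)


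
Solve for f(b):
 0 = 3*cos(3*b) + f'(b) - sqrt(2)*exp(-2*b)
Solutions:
 f(b) = C1 - sin(3*b) - sqrt(2)*exp(-2*b)/2


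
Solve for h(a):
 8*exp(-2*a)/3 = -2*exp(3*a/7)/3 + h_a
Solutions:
 h(a) = C1 + 14*exp(3*a/7)/9 - 4*exp(-2*a)/3


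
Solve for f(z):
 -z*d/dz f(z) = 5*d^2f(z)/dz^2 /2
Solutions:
 f(z) = C1 + C2*erf(sqrt(5)*z/5)


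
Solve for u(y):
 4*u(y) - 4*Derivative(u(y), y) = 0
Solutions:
 u(y) = C1*exp(y)


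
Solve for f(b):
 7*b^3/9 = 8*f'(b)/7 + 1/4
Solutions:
 f(b) = C1 + 49*b^4/288 - 7*b/32


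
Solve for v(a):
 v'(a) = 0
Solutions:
 v(a) = C1


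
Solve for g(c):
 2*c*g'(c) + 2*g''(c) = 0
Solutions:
 g(c) = C1 + C2*erf(sqrt(2)*c/2)


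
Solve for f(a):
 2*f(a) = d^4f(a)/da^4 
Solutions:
 f(a) = C1*exp(-2^(1/4)*a) + C2*exp(2^(1/4)*a) + C3*sin(2^(1/4)*a) + C4*cos(2^(1/4)*a)


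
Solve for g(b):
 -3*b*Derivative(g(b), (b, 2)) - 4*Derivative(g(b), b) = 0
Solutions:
 g(b) = C1 + C2/b^(1/3)


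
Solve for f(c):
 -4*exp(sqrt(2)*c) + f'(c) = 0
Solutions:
 f(c) = C1 + 2*sqrt(2)*exp(sqrt(2)*c)


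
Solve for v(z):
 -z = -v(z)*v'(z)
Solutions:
 v(z) = -sqrt(C1 + z^2)
 v(z) = sqrt(C1 + z^2)


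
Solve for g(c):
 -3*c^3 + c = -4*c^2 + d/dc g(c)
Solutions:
 g(c) = C1 - 3*c^4/4 + 4*c^3/3 + c^2/2


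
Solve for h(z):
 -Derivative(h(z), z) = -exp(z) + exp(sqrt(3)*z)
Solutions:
 h(z) = C1 + exp(z) - sqrt(3)*exp(sqrt(3)*z)/3


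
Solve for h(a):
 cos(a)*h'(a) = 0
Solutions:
 h(a) = C1


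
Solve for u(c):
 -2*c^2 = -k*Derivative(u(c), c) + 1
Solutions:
 u(c) = C1 + 2*c^3/(3*k) + c/k


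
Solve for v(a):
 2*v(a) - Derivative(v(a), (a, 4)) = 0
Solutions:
 v(a) = C1*exp(-2^(1/4)*a) + C2*exp(2^(1/4)*a) + C3*sin(2^(1/4)*a) + C4*cos(2^(1/4)*a)


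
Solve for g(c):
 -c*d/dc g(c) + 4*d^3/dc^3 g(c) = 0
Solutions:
 g(c) = C1 + Integral(C2*airyai(2^(1/3)*c/2) + C3*airybi(2^(1/3)*c/2), c)


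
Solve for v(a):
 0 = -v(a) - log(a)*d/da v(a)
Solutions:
 v(a) = C1*exp(-li(a))


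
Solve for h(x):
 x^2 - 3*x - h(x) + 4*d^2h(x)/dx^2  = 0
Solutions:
 h(x) = C1*exp(-x/2) + C2*exp(x/2) + x^2 - 3*x + 8


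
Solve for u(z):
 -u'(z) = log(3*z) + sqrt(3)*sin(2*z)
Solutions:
 u(z) = C1 - z*log(z) - z*log(3) + z + sqrt(3)*cos(2*z)/2


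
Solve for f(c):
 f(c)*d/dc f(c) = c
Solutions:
 f(c) = -sqrt(C1 + c^2)
 f(c) = sqrt(C1 + c^2)


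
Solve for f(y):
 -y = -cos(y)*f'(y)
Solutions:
 f(y) = C1 + Integral(y/cos(y), y)


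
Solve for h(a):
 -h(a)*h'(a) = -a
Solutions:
 h(a) = -sqrt(C1 + a^2)
 h(a) = sqrt(C1 + a^2)


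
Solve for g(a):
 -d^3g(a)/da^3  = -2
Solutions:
 g(a) = C1 + C2*a + C3*a^2 + a^3/3


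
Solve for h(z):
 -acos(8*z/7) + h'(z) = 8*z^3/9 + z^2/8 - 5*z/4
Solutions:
 h(z) = C1 + 2*z^4/9 + z^3/24 - 5*z^2/8 + z*acos(8*z/7) - sqrt(49 - 64*z^2)/8


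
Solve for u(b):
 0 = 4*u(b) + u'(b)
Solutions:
 u(b) = C1*exp(-4*b)


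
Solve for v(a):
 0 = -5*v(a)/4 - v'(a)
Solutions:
 v(a) = C1*exp(-5*a/4)


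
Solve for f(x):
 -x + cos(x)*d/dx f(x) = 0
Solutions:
 f(x) = C1 + Integral(x/cos(x), x)


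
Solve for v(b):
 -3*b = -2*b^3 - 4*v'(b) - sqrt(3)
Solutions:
 v(b) = C1 - b^4/8 + 3*b^2/8 - sqrt(3)*b/4


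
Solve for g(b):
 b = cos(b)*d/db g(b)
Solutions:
 g(b) = C1 + Integral(b/cos(b), b)


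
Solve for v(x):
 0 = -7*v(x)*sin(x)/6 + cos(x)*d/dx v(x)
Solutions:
 v(x) = C1/cos(x)^(7/6)


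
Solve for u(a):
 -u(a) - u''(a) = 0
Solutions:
 u(a) = C1*sin(a) + C2*cos(a)


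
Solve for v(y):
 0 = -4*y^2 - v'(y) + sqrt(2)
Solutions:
 v(y) = C1 - 4*y^3/3 + sqrt(2)*y


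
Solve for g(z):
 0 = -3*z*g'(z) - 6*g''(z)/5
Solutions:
 g(z) = C1 + C2*erf(sqrt(5)*z/2)
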